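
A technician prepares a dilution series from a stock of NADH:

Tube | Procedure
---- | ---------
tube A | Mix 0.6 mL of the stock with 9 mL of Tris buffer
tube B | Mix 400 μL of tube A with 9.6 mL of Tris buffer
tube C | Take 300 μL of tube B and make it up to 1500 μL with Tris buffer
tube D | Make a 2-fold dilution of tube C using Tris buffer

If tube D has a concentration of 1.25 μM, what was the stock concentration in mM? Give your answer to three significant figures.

Step 1: 0.6 mL + 9 mL = 9.6 mL total → factor 9.6/0.6 = 16
Step 2: 400 μL + 9.6 mL = 10000 μL total → factor 10000/400 = 25
Step 3: 300 μL brought to 1500 μL → factor 1500/300 = 5
Step 4: 2-fold → factor 2
Overall dilution factor = 16 × 25 × 5 × 2 = 4000
Stock = 1.25 μM × 4000 = 5000 μM = 5.00 mM

5.00 mM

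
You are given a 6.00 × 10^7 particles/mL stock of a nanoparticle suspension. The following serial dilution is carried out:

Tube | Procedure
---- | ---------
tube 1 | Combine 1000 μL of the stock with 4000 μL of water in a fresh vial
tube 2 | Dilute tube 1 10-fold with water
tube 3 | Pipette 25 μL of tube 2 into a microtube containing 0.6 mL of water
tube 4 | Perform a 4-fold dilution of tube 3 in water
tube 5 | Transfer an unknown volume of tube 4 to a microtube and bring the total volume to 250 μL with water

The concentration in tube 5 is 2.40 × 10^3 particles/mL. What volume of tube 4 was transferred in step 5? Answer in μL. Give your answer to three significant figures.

50.0 μL

Step 1: 1000 μL + 4000 μL = 5000 μL total → factor 5000/1000 = 5
Step 2: 10-fold → factor 10
Step 3: 25 μL + 0.6 mL = 625 μL total → factor 625/25 = 25
Step 4: 4-fold → factor 4
Step 5: v brought to 250 μL → factor = 250 μL/v
Product of known-step factors = 5000
Overall factor = 6.00 × 10^7 particles/mL / (2.40 × 10^3 particles/mL) = 25000
Step-5 factor = 25000 / 5000 = 5
v = 250 μL / 5 = 50.0 μL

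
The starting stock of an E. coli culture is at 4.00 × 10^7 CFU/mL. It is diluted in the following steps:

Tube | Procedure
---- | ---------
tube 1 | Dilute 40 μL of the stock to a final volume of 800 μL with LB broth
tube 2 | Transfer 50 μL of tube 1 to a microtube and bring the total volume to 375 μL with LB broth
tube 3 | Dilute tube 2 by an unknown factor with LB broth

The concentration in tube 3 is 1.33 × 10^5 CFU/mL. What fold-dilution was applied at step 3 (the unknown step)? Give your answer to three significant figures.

Step 1: 40 μL brought to 800 μL → factor 800/40 = 20
Step 2: 50 μL brought to 375 μL → factor 375/50 = 7.5
Step 3: unknown factor x
Product of known-step factors = 150
Overall factor = 4.00 × 10^7 CFU/mL / (1.33 × 10^5 CFU/mL) = 300.75
x = 300.75 / 150 = 2.01

2.01-fold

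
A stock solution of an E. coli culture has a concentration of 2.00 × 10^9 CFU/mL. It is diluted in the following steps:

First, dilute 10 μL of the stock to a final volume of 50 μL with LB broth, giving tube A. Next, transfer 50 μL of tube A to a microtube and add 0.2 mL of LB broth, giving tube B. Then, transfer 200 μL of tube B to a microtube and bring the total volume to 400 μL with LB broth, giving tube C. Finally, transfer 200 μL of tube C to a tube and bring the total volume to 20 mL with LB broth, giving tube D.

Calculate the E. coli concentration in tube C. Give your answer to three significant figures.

Step 1: 10 μL brought to 50 μL → factor 50/10 = 5
Step 2: 50 μL + 0.2 mL = 250 μL total → factor 250/50 = 5
Step 3: 200 μL brought to 400 μL → factor 400/200 = 2
Dilution factor through tube C = 5 × 5 × 2 = 50
[tube C] = 2.00 × 10^9 CFU/mL / 50 = 4.00 × 10^7 CFU/mL

4.00 × 10^7 CFU/mL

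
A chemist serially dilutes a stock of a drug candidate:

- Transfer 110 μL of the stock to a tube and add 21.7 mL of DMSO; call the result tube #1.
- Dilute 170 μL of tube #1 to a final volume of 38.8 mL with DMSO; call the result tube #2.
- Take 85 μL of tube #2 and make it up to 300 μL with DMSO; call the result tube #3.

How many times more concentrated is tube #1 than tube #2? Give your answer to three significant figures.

228

Step 1: 110 μL + 21.7 mL = 21810 μL total → factor 21810/110 = 198.27
Step 2: 170 μL brought to 38.8 mL → factor 38800/170 = 228.24
Dilution factor to tube #1 = 198.27; to tube #2 = 45253
[tube #1]/[tube #2] = (factor to tube #2)/(factor to tube #1) = 45253/198.27 = 228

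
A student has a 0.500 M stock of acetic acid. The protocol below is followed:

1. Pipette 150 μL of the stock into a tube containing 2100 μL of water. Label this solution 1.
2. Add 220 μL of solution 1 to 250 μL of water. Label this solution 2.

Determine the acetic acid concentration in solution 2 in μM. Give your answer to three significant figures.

1.56 × 10^4 μM

Step 1: 150 μL + 2100 μL = 2250 μL total → factor 2250/150 = 15
Step 2: 220 μL + 250 μL = 470 μL total → factor 470/220 = 2.1364
Overall dilution factor = 15 × 2.1364 = 32.045
Final = 0.500 M / 32.045 = 0.01560 M = 1.56 × 10^4 μM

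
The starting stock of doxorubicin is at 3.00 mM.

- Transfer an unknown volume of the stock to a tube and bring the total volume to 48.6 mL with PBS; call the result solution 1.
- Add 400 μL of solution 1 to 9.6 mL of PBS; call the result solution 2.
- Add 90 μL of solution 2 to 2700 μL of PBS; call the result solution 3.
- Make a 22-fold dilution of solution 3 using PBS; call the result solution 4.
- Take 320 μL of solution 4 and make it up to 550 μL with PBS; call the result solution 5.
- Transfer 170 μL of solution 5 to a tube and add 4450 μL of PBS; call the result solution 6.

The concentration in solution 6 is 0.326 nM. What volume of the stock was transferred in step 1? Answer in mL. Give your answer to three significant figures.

Step 1: v brought to 48.6 mL → factor = 48.6 mL/v
Step 2: 400 μL + 9.6 mL = 10000 μL total → factor 10000/400 = 25
Step 3: 90 μL + 2700 μL = 2790 μL total → factor 2790/90 = 31
Step 4: 22-fold → factor 22
Step 5: 320 μL brought to 550 μL → factor 550/320 = 1.7188
Step 6: 170 μL + 4450 μL = 4620 μL total → factor 4620/170 = 27.176
Product of known-step factors = 7.964 × 10^5
Overall factor = 3.00 mM / (0.326 nM) = 9.2025 × 10^6
Step-1 factor = 9.2025 × 10^6 / 7.964 × 10^5 = 11.555
v = 48.6 mL / 11.555 = 4.21 mL

4.21 mL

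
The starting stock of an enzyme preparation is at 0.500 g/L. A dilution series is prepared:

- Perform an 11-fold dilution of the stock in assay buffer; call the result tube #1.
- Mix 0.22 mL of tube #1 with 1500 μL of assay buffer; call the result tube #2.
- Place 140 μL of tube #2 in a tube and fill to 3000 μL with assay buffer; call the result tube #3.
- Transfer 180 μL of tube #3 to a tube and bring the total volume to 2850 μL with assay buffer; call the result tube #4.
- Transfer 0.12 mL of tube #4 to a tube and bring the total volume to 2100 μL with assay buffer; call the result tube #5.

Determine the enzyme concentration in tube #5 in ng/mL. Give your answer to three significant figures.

Step 1: 11-fold → factor 11
Step 2: 0.22 mL + 1500 μL = 1.72 mL total → factor 1.72/0.22 = 7.8182
Step 3: 140 μL brought to 3000 μL → factor 3000/140 = 21.429
Step 4: 180 μL brought to 2850 μL → factor 2850/180 = 15.833
Step 5: 0.12 mL brought to 2100 μL → factor 2.1/0.12 = 17.5
Overall dilution factor = 11 × 7.8182 × 21.429 × 15.833 × 17.5 = 5.1062 × 10^5
Final = 0.500 g/L / 5.1062 × 10^5 = 9.792 × 10^-7 g/L = 0.979 ng/mL

0.979 ng/mL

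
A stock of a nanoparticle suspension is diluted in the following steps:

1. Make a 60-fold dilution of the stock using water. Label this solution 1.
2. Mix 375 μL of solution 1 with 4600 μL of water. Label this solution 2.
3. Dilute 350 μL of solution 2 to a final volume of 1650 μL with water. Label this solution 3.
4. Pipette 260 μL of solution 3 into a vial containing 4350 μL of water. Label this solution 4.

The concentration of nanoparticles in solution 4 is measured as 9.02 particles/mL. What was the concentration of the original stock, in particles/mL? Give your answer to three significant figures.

Step 1: 60-fold → factor 60
Step 2: 375 μL + 4600 μL = 4975 μL total → factor 4975/375 = 13.267
Step 3: 350 μL brought to 1650 μL → factor 1650/350 = 4.7143
Step 4: 260 μL + 4350 μL = 4610 μL total → factor 4610/260 = 17.731
Overall dilution factor = 60 × 13.267 × 4.7143 × 17.731 = 66536
Stock = 9.02 particles/mL × 66536 = 6.00 × 10^5 particles/mL

6.00 × 10^5 particles/mL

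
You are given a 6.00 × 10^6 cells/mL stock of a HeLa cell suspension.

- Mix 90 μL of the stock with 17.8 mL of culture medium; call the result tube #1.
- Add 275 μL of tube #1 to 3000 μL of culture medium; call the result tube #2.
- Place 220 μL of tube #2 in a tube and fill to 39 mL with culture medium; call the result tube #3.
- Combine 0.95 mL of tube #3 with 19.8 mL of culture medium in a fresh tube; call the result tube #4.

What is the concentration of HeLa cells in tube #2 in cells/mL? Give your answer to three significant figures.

Step 1: 90 μL + 17.8 mL = 17890 μL total → factor 17890/90 = 198.78
Step 2: 275 μL + 3000 μL = 3275 μL total → factor 3275/275 = 11.909
Dilution factor through tube #2 = 198.78 × 11.909 = 2367.3
[tube #2] = 6.00 × 10^6 cells/mL / 2367.3 = 2.53 × 10^3 cells/mL

2.53 × 10^3 cells/mL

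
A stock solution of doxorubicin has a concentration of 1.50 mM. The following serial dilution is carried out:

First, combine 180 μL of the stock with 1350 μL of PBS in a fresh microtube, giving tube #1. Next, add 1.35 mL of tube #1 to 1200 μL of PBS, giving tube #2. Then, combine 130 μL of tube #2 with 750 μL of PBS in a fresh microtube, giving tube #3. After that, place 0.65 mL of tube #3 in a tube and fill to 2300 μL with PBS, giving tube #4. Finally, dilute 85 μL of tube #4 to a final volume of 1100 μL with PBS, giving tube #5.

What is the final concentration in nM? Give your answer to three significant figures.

301 nM

Step 1: 180 μL + 1350 μL = 1530 μL total → factor 1530/180 = 8.5
Step 2: 1.35 mL + 1200 μL = 2.55 mL total → factor 2.55/1.35 = 1.8889
Step 3: 130 μL + 750 μL = 880 μL total → factor 880/130 = 6.7692
Step 4: 0.65 mL brought to 2300 μL → factor 2.3/0.65 = 3.5385
Step 5: 85 μL brought to 1100 μL → factor 1100/85 = 12.941
Overall dilution factor = 8.5 × 1.8889 × 6.7692 × 3.5385 × 12.941 = 4976.8
Final = 1.50 mM / 4976.8 = 0.0003014 mM = 301 nM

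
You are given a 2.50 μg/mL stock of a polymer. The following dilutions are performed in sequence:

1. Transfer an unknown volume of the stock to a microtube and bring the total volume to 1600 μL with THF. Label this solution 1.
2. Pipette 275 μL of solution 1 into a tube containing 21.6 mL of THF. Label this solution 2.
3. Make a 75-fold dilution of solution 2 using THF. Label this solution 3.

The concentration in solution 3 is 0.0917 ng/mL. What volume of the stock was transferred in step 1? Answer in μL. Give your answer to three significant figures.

Step 1: v brought to 1600 μL → factor = 1600 μL/v
Step 2: 275 μL + 21.6 mL = 21875 μL total → factor 21875/275 = 79.545
Step 3: 75-fold → factor 75
Product of known-step factors = 5965.9
Overall factor = 2.50 μg/mL / (0.0917 ng/mL) = 27263
Step-1 factor = 27263 / 5965.9 = 4.5698
v = 1600 μL / 4.5698 = 350 μL

350 μL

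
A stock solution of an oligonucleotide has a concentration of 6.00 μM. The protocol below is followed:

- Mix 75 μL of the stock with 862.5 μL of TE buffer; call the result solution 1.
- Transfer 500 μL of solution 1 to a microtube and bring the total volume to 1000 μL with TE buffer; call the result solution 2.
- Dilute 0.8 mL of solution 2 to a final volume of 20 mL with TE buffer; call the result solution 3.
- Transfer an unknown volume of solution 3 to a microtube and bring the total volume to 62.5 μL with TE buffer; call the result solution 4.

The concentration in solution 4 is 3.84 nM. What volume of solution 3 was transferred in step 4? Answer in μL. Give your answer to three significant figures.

Step 1: 75 μL + 862.5 μL = 937.5 μL total → factor 937.5/75 = 12.5
Step 2: 500 μL brought to 1000 μL → factor 1000/500 = 2
Step 3: 0.8 mL brought to 20 mL → factor 20/0.8 = 25
Step 4: v brought to 62.5 μL → factor = 62.5 μL/v
Product of known-step factors = 625
Overall factor = 6.00 μM / (3.84 nM) = 1562.5
Step-4 factor = 1562.5 / 625 = 2.5
v = 62.5 μL / 2.5 = 25.0 μL

25.0 μL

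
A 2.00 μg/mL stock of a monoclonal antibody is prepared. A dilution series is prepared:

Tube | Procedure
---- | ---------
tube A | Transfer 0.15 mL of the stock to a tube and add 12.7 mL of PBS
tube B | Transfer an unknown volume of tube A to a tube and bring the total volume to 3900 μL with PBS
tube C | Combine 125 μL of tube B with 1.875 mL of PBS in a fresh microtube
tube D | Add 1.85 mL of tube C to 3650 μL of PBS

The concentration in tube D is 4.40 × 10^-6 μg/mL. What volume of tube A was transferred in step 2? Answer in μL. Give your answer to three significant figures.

Step 1: 0.15 mL + 12.7 mL = 12.85 mL total → factor 12.85/0.15 = 85.667
Step 2: v brought to 3900 μL → factor = 3900 μL/v
Step 3: 125 μL + 1.875 mL = 2000 μL total → factor 2000/125 = 16
Step 4: 1.85 mL + 3650 μL = 5.5 mL total → factor 5.5/1.85 = 2.973
Product of known-step factors = 4075
Overall factor = 2.00 μg/mL / (4.40 × 10^-6 μg/mL) = 4.5455 × 10^5
Step-2 factor = 4.5455 × 10^5 / 4075 = 111.55
v = 3900 μL / 111.55 = 35.0 μL

35.0 μL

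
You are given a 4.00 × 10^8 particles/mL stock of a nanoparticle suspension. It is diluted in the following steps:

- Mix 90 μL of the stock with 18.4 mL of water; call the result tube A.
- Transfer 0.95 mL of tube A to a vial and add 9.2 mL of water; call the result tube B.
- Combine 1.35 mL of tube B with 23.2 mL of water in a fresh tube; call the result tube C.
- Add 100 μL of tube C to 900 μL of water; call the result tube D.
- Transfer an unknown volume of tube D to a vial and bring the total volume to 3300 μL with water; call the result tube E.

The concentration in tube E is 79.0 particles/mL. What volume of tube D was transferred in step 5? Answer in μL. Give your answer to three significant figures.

260 μL

Step 1: 90 μL + 18.4 mL = 18490 μL total → factor 18490/90 = 205.44
Step 2: 0.95 mL + 9.2 mL = 10.15 mL total → factor 10.15/0.95 = 10.684
Step 3: 1.35 mL + 23.2 mL = 24.55 mL total → factor 24.55/1.35 = 18.185
Step 4: 100 μL + 900 μL = 1000 μL total → factor 1000/100 = 10
Step 5: v brought to 3300 μL → factor = 3300 μL/v
Product of known-step factors = 3.9917 × 10^5
Overall factor = 4.00 × 10^8 particles/mL / (79.0 particles/mL) = 5.0633 × 10^6
Step-5 factor = 5.0633 × 10^6 / 3.9917 × 10^5 = 12.685
v = 3300 μL / 12.685 = 260 μL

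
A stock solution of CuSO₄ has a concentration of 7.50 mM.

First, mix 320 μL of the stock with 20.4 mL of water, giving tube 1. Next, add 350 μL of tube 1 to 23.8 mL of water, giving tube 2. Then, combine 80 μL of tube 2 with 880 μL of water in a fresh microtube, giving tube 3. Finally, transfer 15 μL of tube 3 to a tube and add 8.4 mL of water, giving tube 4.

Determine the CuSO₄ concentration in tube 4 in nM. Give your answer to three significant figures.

Step 1: 320 μL + 20.4 mL = 20720 μL total → factor 20720/320 = 64.75
Step 2: 350 μL + 23.8 mL = 24150 μL total → factor 24150/350 = 69
Step 3: 80 μL + 880 μL = 960 μL total → factor 960/80 = 12
Step 4: 15 μL + 8.4 mL = 8415 μL total → factor 8415/15 = 561
Overall dilution factor = 64.75 × 69 × 12 × 561 = 3.0077 × 10^7
Final = 7.50 mM / 3.0077 × 10^7 = 2.494 × 10^-7 mM = 0.249 nM

0.249 nM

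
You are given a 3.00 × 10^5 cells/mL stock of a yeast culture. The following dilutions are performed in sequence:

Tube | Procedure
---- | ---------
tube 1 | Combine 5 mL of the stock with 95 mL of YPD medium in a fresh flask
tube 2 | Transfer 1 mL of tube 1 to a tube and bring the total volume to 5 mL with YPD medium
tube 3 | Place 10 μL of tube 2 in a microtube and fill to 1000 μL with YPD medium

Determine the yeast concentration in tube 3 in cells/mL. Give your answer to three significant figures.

30.0 cells/mL

Step 1: 5 mL + 95 mL = 100 mL total → factor 100/5 = 20
Step 2: 1 mL brought to 5 mL → factor 5/1 = 5
Step 3: 10 μL brought to 1000 μL → factor 1000/10 = 100
Overall dilution factor = 20 × 5 × 100 = 10000
Final = 3.00 × 10^5 cells/mL / 10000 = 30.0 cells/mL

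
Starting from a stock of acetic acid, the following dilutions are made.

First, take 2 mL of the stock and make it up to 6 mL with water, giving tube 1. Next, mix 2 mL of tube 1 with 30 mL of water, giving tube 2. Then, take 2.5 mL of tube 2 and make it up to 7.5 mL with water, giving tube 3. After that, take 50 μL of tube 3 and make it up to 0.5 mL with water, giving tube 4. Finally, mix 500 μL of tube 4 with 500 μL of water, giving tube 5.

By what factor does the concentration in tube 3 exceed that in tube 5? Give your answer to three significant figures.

20.0

Step 1: 2 mL brought to 6 mL → factor 6/2 = 3
Step 2: 2 mL + 30 mL = 32 mL total → factor 32/2 = 16
Step 3: 2.5 mL brought to 7.5 mL → factor 7.5/2.5 = 3
Step 4: 50 μL brought to 0.5 mL → factor 500/50 = 10
Step 5: 500 μL + 500 μL = 1000 μL total → factor 1000/500 = 2
Dilution factor to tube 3 = 144; to tube 5 = 2880
[tube 3]/[tube 5] = (factor to tube 5)/(factor to tube 3) = 2880/144 = 20.0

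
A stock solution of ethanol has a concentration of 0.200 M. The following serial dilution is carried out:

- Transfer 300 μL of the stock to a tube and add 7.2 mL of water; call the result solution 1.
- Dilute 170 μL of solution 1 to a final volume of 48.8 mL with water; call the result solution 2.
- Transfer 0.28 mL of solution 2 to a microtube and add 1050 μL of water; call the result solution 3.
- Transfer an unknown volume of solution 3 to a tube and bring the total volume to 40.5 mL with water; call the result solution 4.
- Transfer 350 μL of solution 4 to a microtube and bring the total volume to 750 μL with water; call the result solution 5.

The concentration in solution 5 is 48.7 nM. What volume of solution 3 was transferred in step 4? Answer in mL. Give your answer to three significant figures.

0.720 mL

Step 1: 300 μL + 7.2 mL = 7500 μL total → factor 7500/300 = 25
Step 2: 170 μL brought to 48.8 mL → factor 48800/170 = 287.06
Step 3: 0.28 mL + 1050 μL = 1.33 mL total → factor 1.33/0.28 = 4.75
Step 4: v brought to 40.5 mL → factor = 40.5 mL/v
Step 5: 350 μL brought to 750 μL → factor 750/350 = 2.1429
Product of known-step factors = 73046
Overall factor = 0.200 M / (48.7 nM) = 4.1068 × 10^6
Step-4 factor = 4.1068 × 10^6 / 73046 = 56.222
v = 40.5 mL / 56.222 = 0.720 mL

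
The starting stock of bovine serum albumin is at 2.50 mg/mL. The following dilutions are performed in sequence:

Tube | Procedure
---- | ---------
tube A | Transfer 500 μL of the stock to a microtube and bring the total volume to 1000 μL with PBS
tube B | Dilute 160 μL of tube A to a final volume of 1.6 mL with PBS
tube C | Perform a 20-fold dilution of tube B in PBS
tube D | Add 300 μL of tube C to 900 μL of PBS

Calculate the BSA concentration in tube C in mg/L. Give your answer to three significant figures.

6.25 mg/L

Step 1: 500 μL brought to 1000 μL → factor 1000/500 = 2
Step 2: 160 μL brought to 1.6 mL → factor 1600/160 = 10
Step 3: 20-fold → factor 20
Dilution factor through tube C = 2 × 10 × 20 = 400
[tube C] = 2.50 mg/mL / 400 = 0.006250 mg/mL = 6.25 mg/L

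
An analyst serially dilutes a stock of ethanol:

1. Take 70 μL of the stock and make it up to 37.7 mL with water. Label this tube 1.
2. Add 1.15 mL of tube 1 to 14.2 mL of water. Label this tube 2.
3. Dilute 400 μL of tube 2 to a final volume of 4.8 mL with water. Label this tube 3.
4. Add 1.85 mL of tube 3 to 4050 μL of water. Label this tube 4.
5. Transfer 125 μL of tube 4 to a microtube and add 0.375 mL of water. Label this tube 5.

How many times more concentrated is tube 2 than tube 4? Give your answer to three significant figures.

Step 1: 70 μL brought to 37.7 mL → factor 37700/70 = 538.57
Step 2: 1.15 mL + 14.2 mL = 15.35 mL total → factor 15.35/1.15 = 13.348
Step 3: 400 μL brought to 4.8 mL → factor 4800/400 = 12
Step 4: 1.85 mL + 4050 μL = 5.9 mL total → factor 5.9/1.85 = 3.1892
Dilution factor to tube 2 = 7188.8; to tube 4 = 2.7512 × 10^5
[tube 2]/[tube 4] = (factor to tube 4)/(factor to tube 2) = 2.7512 × 10^5/7188.8 = 38.3

38.3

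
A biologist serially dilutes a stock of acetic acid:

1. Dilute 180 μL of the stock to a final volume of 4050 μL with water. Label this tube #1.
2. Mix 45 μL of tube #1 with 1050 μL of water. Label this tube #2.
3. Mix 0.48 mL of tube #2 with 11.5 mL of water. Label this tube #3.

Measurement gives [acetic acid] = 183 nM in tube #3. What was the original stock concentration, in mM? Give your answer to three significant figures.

Step 1: 180 μL brought to 4050 μL → factor 4050/180 = 22.5
Step 2: 45 μL + 1050 μL = 1095 μL total → factor 1095/45 = 24.333
Step 3: 0.48 mL + 11.5 mL = 11.98 mL total → factor 11.98/0.48 = 24.958
Overall dilution factor = 22.5 × 24.333 × 24.958 = 13665
Stock = 183 nM × 13665 = 2.501 × 10^6 nM = 2.50 mM

2.50 mM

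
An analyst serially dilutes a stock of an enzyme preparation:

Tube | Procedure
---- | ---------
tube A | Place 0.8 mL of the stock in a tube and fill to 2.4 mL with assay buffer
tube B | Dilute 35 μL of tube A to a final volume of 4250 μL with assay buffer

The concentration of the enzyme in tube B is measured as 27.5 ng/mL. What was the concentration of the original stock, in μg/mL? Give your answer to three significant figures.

10.0 μg/mL

Step 1: 0.8 mL brought to 2.4 mL → factor 2.4/0.8 = 3
Step 2: 35 μL brought to 4250 μL → factor 4250/35 = 121.43
Overall dilution factor = 3 × 121.43 = 364.29
Stock = 27.5 ng/mL × 364.29 = 1.002 × 10^4 ng/mL = 10.0 μg/mL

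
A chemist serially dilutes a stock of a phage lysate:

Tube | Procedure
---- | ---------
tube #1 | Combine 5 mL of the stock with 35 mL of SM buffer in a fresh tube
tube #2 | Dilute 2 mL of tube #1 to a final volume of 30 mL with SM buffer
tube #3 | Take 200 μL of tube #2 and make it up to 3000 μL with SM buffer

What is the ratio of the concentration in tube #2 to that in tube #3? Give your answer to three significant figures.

15.0

Step 1: 5 mL + 35 mL = 40 mL total → factor 40/5 = 8
Step 2: 2 mL brought to 30 mL → factor 30/2 = 15
Step 3: 200 μL brought to 3000 μL → factor 3000/200 = 15
Dilution factor to tube #2 = 120; to tube #3 = 1800
[tube #2]/[tube #3] = (factor to tube #3)/(factor to tube #2) = 1800/120 = 15.0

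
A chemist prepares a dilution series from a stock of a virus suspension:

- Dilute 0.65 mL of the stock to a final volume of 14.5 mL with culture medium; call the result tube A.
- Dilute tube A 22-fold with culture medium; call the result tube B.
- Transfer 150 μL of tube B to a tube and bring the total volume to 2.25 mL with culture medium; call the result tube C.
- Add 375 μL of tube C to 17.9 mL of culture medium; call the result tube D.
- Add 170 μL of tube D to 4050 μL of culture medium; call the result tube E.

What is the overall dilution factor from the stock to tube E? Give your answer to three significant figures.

8.91 × 10^6

Step 1: 0.65 mL brought to 14.5 mL → factor 14.5/0.65 = 22.308
Step 2: 22-fold → factor 22
Step 3: 150 μL brought to 2.25 mL → factor 2250/150 = 15
Step 4: 375 μL + 17.9 mL = 18275 μL total → factor 18275/375 = 48.733
Step 5: 170 μL + 4050 μL = 4220 μL total → factor 4220/170 = 24.824
Overall dilution factor = 22.308 × 22 × 15 × 48.733 × 24.824 = 8.9055 × 10^6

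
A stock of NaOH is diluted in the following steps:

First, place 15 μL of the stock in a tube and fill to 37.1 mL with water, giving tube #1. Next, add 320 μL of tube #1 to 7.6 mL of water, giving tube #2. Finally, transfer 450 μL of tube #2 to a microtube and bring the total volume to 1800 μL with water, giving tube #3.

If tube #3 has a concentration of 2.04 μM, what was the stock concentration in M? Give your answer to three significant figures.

Step 1: 15 μL brought to 37.1 mL → factor 37100/15 = 2473.3
Step 2: 320 μL + 7.6 mL = 7920 μL total → factor 7920/320 = 24.75
Step 3: 450 μL brought to 1800 μL → factor 1800/450 = 4
Overall dilution factor = 2473.3 × 24.75 × 4 = 2.4486 × 10^5
Stock = 2.04 μM × 2.4486 × 10^5 = 4.995 × 10^5 μM = 0.500 M

0.500 M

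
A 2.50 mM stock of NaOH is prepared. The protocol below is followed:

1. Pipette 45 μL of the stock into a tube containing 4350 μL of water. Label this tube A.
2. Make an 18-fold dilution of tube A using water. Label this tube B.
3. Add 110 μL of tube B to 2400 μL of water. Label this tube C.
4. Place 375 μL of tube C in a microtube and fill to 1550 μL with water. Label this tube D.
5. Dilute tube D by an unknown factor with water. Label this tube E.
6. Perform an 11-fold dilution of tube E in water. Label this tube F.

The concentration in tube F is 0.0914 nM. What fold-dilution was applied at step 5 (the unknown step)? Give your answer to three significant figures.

15.0-fold

Step 1: 45 μL + 4350 μL = 4395 μL total → factor 4395/45 = 97.667
Step 2: 18-fold → factor 18
Step 3: 110 μL + 2400 μL = 2510 μL total → factor 2510/110 = 22.818
Step 4: 375 μL brought to 1550 μL → factor 1550/375 = 4.1333
Step 5: unknown factor x
Step 6: 11-fold → factor 11
Product of known-step factors = 1.8239 × 10^6
Overall factor = 2.50 mM / (0.0914 nM) = 2.7352 × 10^7
x = 2.7352 × 10^7 / 1.8239 × 10^6 = 15.0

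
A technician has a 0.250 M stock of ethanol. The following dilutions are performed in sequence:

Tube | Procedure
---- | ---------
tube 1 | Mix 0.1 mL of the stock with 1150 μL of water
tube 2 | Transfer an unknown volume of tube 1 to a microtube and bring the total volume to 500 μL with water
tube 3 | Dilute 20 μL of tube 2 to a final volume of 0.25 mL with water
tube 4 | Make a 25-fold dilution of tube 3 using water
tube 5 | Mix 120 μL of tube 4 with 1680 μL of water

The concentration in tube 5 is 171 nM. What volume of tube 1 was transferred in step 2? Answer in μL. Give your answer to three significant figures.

20.0 μL

Step 1: 0.1 mL + 1150 μL = 1.25 mL total → factor 1.25/0.1 = 12.5
Step 2: v brought to 500 μL → factor = 500 μL/v
Step 3: 20 μL brought to 0.25 mL → factor 250/20 = 12.5
Step 4: 25-fold → factor 25
Step 5: 120 μL + 1680 μL = 1800 μL total → factor 1800/120 = 15
Product of known-step factors = 58594
Overall factor = 0.250 M / (171 nM) = 1.462 × 10^6
Step-2 factor = 1.462 × 10^6 / 58594 = 24.951
v = 500 μL / 24.951 = 20.0 μL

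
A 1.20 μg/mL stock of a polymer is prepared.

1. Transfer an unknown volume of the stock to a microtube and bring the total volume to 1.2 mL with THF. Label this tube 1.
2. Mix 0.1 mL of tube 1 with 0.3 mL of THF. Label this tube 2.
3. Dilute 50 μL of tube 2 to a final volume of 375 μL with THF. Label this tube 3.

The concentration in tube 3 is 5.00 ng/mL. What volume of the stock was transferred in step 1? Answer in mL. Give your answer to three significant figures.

0.150 mL

Step 1: v brought to 1.2 mL → factor = 1.2 mL/v
Step 2: 0.1 mL + 0.3 mL = 0.4 mL total → factor 0.4/0.1 = 4
Step 3: 50 μL brought to 375 μL → factor 375/50 = 7.5
Product of known-step factors = 30
Overall factor = 1.20 μg/mL / (5.00 ng/mL) = 240
Step-1 factor = 240 / 30 = 8
v = 1.2 mL / 8 = 0.150 mL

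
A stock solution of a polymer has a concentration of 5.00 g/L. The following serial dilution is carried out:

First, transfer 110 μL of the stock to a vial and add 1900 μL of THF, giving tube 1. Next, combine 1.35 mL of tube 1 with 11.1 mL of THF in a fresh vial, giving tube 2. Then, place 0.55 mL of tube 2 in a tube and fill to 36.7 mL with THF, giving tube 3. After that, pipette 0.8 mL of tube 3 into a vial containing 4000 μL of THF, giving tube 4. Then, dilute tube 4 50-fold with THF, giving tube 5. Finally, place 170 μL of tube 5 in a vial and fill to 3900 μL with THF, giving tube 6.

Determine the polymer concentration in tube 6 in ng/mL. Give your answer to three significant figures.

Step 1: 110 μL + 1900 μL = 2010 μL total → factor 2010/110 = 18.273
Step 2: 1.35 mL + 11.1 mL = 12.45 mL total → factor 12.45/1.35 = 9.2222
Step 3: 0.55 mL brought to 36.7 mL → factor 36.7/0.55 = 66.727
Step 4: 0.8 mL + 4000 μL = 4.8 mL total → factor 4.8/0.8 = 6
Step 5: 50-fold → factor 50
Step 6: 170 μL brought to 3900 μL → factor 3900/170 = 22.941
Overall dilution factor = 18.273 × 9.2222 × 66.727 × 6 × 50 × 22.941 = 7.7389 × 10^7
Final = 5.00 g/L / 7.7389 × 10^7 = 6.461 × 10^-8 g/L = 0.0646 ng/mL

0.0646 ng/mL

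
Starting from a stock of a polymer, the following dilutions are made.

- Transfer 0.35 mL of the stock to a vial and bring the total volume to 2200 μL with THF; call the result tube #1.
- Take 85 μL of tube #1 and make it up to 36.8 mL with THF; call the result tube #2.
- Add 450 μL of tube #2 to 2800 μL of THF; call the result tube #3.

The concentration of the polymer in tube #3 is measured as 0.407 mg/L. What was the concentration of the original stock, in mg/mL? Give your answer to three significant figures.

8.00 mg/mL

Step 1: 0.35 mL brought to 2200 μL → factor 2.2/0.35 = 6.2857
Step 2: 85 μL brought to 36.8 mL → factor 36800/85 = 432.94
Step 3: 450 μL + 2800 μL = 3250 μL total → factor 3250/450 = 7.2222
Overall dilution factor = 6.2857 × 432.94 × 7.2222 = 19654
Stock = 0.407 mg/L × 19654 = 7999 mg/L = 8.00 mg/mL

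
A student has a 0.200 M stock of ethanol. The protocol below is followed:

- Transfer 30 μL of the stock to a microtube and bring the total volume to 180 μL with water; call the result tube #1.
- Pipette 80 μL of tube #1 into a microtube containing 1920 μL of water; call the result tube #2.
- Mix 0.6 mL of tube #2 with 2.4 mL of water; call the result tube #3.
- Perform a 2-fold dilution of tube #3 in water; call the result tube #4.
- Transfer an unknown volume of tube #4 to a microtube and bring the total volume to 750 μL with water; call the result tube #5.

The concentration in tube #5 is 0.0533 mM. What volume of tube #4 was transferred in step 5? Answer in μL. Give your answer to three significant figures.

Step 1: 30 μL brought to 180 μL → factor 180/30 = 6
Step 2: 80 μL + 1920 μL = 2000 μL total → factor 2000/80 = 25
Step 3: 0.6 mL + 2.4 mL = 3 mL total → factor 3/0.6 = 5
Step 4: 2-fold → factor 2
Step 5: v brought to 750 μL → factor = 750 μL/v
Product of known-step factors = 1500
Overall factor = 0.200 M / (0.0533 mM) = 3752.3
Step-5 factor = 3752.3 / 1500 = 2.5016
v = 750 μL / 2.5016 = 300 μL

300 μL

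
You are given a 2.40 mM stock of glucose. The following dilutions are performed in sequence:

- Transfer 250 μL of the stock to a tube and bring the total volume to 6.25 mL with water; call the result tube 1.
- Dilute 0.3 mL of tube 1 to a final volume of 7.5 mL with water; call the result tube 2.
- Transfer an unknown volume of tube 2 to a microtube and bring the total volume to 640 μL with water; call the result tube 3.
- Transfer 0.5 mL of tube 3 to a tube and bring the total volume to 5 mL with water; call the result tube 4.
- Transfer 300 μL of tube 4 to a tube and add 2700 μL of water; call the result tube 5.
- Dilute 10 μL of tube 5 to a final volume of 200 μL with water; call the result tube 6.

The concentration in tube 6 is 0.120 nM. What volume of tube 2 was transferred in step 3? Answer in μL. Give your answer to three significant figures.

40.0 μL

Step 1: 250 μL brought to 6.25 mL → factor 6250/250 = 25
Step 2: 0.3 mL brought to 7.5 mL → factor 7.5/0.3 = 25
Step 3: v brought to 640 μL → factor = 640 μL/v
Step 4: 0.5 mL brought to 5 mL → factor 5/0.5 = 10
Step 5: 300 μL + 2700 μL = 3000 μL total → factor 3000/300 = 10
Step 6: 10 μL brought to 200 μL → factor 200/10 = 20
Product of known-step factors = 1.25 × 10^6
Overall factor = 2.40 mM / (0.120 nM) = 2 × 10^7
Step-3 factor = 2 × 10^7 / 1.25 × 10^6 = 16
v = 640 μL / 16 = 40.0 μL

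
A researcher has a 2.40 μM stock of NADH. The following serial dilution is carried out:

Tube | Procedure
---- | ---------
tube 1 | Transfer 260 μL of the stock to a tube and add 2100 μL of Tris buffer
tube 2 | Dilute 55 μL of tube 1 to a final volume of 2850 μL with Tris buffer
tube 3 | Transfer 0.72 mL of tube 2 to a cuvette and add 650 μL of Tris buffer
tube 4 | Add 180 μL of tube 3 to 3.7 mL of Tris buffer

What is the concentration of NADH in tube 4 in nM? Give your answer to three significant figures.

Step 1: 260 μL + 2100 μL = 2360 μL total → factor 2360/260 = 9.0769
Step 2: 55 μL brought to 2850 μL → factor 2850/55 = 51.818
Step 3: 0.72 mL + 650 μL = 1.37 mL total → factor 1.37/0.72 = 1.9028
Step 4: 180 μL + 3.7 mL = 3880 μL total → factor 3880/180 = 21.556
Overall dilution factor = 9.0769 × 51.818 × 1.9028 × 21.556 = 19292
Final = 2.40 μM / 19292 = 0.0001244 μM = 0.124 nM

0.124 nM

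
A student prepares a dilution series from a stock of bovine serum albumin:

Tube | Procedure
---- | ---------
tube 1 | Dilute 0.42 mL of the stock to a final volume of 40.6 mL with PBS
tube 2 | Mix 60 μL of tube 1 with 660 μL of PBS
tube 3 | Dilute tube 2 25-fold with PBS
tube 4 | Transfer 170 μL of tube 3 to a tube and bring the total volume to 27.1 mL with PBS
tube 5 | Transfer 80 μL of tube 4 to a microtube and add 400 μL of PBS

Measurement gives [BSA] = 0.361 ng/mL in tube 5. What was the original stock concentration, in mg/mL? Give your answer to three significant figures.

Step 1: 0.42 mL brought to 40.6 mL → factor 40.6/0.42 = 96.667
Step 2: 60 μL + 660 μL = 720 μL total → factor 720/60 = 12
Step 3: 25-fold → factor 25
Step 4: 170 μL brought to 27.1 mL → factor 27100/170 = 159.41
Step 5: 80 μL + 400 μL = 480 μL total → factor 480/80 = 6
Overall dilution factor = 96.667 × 12 × 25 × 159.41 × 6 = 2.7738 × 10^7
Stock = 0.361 ng/mL × 2.7738 × 10^7 = 1.001 × 10^7 ng/mL = 10.0 mg/mL

10.0 mg/mL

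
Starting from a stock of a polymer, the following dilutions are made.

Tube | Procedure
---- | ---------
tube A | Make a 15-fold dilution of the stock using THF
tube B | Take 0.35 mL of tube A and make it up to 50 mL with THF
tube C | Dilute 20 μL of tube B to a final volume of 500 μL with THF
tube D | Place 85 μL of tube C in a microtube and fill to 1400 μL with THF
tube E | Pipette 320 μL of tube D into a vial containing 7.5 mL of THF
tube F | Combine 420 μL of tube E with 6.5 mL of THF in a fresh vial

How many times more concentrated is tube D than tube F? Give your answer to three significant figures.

403

Step 1: 15-fold → factor 15
Step 2: 0.35 mL brought to 50 mL → factor 50/0.35 = 142.86
Step 3: 20 μL brought to 500 μL → factor 500/20 = 25
Step 4: 85 μL brought to 1400 μL → factor 1400/85 = 16.471
Step 5: 320 μL + 7.5 mL = 7820 μL total → factor 7820/320 = 24.438
Step 6: 420 μL + 6.5 mL = 6920 μL total → factor 6920/420 = 16.476
Dilution factor to tube D = 8.8235 × 10^5; to tube F = 3.5527 × 10^8
[tube D]/[tube F] = (factor to tube F)/(factor to tube D) = 3.5527 × 10^8/8.8235 × 10^5 = 403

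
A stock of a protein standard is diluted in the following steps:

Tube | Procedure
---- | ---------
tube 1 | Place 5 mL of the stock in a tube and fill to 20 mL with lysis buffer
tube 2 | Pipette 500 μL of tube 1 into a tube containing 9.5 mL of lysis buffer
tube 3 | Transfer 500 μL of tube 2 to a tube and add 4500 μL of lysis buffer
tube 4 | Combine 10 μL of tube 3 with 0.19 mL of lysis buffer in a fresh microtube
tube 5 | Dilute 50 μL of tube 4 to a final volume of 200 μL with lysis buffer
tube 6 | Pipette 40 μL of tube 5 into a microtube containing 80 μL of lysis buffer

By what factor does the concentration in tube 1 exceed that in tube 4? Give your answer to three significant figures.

4.00 × 10^3

Step 1: 5 mL brought to 20 mL → factor 20/5 = 4
Step 2: 500 μL + 9.5 mL = 10000 μL total → factor 10000/500 = 20
Step 3: 500 μL + 4500 μL = 5000 μL total → factor 5000/500 = 10
Step 4: 10 μL + 0.19 mL = 200 μL total → factor 200/10 = 20
Dilution factor to tube 1 = 4; to tube 4 = 16000
[tube 1]/[tube 4] = (factor to tube 4)/(factor to tube 1) = 16000/4 = 4.00 × 10^3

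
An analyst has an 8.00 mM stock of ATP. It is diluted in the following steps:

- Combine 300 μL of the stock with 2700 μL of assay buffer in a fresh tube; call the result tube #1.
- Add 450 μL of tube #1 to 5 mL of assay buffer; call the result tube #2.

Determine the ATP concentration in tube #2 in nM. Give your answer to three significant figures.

Step 1: 300 μL + 2700 μL = 3000 μL total → factor 3000/300 = 10
Step 2: 450 μL + 5 mL = 5450 μL total → factor 5450/450 = 12.111
Overall dilution factor = 10 × 12.111 = 121.11
Final = 8.00 mM / 121.11 = 0.06606 mM = 6.61 × 10^4 nM

6.61 × 10^4 nM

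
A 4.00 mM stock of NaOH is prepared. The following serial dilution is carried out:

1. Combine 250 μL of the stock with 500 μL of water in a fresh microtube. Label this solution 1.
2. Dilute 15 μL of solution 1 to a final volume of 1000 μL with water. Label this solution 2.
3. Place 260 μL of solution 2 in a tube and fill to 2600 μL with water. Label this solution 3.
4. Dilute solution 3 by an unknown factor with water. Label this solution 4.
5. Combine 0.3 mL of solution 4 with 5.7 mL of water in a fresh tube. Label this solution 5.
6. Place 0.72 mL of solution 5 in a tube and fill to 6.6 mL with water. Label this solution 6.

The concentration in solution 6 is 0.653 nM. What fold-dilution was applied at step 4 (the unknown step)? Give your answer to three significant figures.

16.7-fold

Step 1: 250 μL + 500 μL = 750 μL total → factor 750/250 = 3
Step 2: 15 μL brought to 1000 μL → factor 1000/15 = 66.667
Step 3: 260 μL brought to 2600 μL → factor 2600/260 = 10
Step 4: unknown factor x
Step 5: 0.3 mL + 5.7 mL = 6 mL total → factor 6/0.3 = 20
Step 6: 0.72 mL brought to 6.6 mL → factor 6.6/0.72 = 9.1667
Product of known-step factors = 3.6667 × 10^5
Overall factor = 4.00 mM / (0.653 nM) = 6.1256 × 10^6
x = 6.1256 × 10^6 / 3.6667 × 10^5 = 16.7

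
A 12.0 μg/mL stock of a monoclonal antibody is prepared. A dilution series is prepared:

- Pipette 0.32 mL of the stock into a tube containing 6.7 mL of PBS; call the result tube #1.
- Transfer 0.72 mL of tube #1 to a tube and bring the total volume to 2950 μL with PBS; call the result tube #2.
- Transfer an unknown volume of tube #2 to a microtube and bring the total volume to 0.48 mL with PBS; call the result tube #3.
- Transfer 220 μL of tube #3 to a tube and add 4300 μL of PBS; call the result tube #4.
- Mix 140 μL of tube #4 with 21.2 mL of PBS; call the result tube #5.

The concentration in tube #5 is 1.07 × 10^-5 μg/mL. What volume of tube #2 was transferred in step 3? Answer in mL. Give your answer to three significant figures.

Step 1: 0.32 mL + 6.7 mL = 7.02 mL total → factor 7.02/0.32 = 21.938
Step 2: 0.72 mL brought to 2950 μL → factor 2.95/0.72 = 4.0972
Step 3: v brought to 0.48 mL → factor = 0.48 mL/v
Step 4: 220 μL + 4300 μL = 4520 μL total → factor 4520/220 = 20.545
Step 5: 140 μL + 21.2 mL = 21340 μL total → factor 21340/140 = 152.43
Product of known-step factors = 2.8149 × 10^5
Overall factor = 12.0 μg/mL / (1.07 × 10^-5 μg/mL) = 1.1215 × 10^6
Step-3 factor = 1.1215 × 10^6 / 2.8149 × 10^5 = 3.9842
v = 0.48 mL / 3.9842 = 0.120 mL

0.120 mL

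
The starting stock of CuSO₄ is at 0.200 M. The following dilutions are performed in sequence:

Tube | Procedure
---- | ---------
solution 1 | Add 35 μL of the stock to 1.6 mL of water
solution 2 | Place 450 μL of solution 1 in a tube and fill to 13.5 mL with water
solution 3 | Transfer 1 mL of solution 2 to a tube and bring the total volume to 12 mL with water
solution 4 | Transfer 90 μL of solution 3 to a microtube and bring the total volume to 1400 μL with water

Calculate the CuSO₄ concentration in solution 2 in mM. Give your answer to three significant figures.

0.143 mM

Step 1: 35 μL + 1.6 mL = 1635 μL total → factor 1635/35 = 46.714
Step 2: 450 μL brought to 13.5 mL → factor 13500/450 = 30
Dilution factor through solution 2 = 46.714 × 30 = 1401.4
[solution 2] = 0.200 M / 1401.4 = 0.0001427 M = 0.143 mM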